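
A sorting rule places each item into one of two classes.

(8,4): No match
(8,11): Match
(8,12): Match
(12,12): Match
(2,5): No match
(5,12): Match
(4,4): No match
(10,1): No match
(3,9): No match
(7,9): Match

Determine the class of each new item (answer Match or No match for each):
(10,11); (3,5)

Match, No match

'Match' ⟺ sum ≥ 16.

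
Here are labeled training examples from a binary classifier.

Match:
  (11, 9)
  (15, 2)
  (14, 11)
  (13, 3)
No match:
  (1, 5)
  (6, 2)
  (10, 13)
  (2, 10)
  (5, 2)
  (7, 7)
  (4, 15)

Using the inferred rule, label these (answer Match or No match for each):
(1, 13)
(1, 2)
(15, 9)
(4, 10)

The pattern is that an item is 'Match' exactly when: first ≥ 11.
(1, 13): No match (first 1).
(1, 2): No match (first 1).
(15, 9): Match (first 15).
(4, 10): No match (first 4).

No match, No match, Match, No match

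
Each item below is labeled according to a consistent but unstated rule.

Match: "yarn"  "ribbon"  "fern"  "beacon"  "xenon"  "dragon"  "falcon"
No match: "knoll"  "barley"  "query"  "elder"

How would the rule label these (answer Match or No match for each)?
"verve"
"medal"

No match, No match

Comparing the two groups points to one rule — ends with 'n'.
"verve": No match (ends with 'e').
"medal": No match (ends with 'l').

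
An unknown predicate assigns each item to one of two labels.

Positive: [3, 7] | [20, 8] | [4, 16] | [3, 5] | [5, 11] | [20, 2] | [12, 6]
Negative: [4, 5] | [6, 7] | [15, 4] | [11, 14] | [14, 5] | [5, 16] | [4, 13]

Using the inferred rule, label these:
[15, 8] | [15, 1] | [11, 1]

Checking candidate rules against both groups, what survives is: sum is even.

Negative, Positive, Positive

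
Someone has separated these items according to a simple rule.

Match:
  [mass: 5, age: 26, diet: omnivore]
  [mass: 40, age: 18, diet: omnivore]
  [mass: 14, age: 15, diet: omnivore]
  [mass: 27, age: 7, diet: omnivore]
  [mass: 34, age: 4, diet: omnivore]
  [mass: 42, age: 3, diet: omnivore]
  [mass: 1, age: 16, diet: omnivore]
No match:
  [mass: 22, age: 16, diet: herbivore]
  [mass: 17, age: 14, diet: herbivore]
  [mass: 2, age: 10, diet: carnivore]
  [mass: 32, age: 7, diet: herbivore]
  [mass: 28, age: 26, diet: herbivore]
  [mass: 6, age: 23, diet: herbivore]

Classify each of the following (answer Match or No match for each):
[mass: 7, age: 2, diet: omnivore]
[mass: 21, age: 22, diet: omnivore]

The common property of the 'Match' items is: diet is omnivore. No 'No match' item has it.

Match, Match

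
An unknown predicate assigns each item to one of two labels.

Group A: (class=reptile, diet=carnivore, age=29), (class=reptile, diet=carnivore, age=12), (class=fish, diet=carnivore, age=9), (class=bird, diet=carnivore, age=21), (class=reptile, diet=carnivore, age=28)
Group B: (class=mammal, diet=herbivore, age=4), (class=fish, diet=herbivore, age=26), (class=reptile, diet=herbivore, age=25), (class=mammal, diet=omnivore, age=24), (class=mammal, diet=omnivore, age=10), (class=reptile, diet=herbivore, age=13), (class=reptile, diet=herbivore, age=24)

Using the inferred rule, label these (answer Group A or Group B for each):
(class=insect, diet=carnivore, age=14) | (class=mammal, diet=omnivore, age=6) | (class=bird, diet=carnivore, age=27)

Comparing the two groups points to one rule — diet is carnivore.

Group A, Group B, Group A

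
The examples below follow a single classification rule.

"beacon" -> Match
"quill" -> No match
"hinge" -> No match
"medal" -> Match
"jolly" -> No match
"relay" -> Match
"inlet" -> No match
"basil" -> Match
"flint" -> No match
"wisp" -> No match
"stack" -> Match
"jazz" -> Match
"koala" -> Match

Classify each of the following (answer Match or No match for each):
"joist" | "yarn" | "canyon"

The pattern is that an item is 'Match' exactly when: contains 'a'.
No match: "joist", since no 'a'. Match: "yarn", since has 'a'. Match: "canyon", since has 'a'.

No match, Match, Match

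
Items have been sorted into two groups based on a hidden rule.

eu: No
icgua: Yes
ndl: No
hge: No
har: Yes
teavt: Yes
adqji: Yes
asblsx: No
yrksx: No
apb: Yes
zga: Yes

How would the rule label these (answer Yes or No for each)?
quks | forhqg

The pattern is that an item is 'Yes' exactly when: odd length AND contains 'a'.
No: quks, since length 4, no 'a'.
No: forhqg, since length 6, no 'a'.

No, No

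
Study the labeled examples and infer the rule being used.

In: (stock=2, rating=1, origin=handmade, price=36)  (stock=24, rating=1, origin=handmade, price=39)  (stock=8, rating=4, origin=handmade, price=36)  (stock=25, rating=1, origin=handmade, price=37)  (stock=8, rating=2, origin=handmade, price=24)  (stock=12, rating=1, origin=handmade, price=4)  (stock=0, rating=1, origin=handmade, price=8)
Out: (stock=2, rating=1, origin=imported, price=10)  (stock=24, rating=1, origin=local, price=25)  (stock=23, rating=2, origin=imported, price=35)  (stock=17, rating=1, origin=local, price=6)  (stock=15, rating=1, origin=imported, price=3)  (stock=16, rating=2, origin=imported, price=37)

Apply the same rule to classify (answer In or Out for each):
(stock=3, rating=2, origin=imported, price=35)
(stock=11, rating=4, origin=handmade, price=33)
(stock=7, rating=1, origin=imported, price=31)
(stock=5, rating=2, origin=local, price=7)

Out, In, Out, Out

Checking candidate rules against both groups, what survives is: origin is handmade.
(stock=3, rating=2, origin=imported, price=35) — origin is imported, hence Out. (stock=11, rating=4, origin=handmade, price=33) — origin is handmade, hence In. (stock=7, rating=1, origin=imported, price=31) — origin is imported, hence Out. (stock=5, rating=2, origin=local, price=7) — origin is local, hence Out.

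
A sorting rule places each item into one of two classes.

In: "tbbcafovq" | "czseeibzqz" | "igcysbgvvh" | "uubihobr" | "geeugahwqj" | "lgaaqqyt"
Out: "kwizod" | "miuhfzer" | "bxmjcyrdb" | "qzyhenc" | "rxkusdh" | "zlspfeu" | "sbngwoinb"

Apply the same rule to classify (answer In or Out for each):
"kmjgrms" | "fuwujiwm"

Every 'In' example satisfies: has a double letter. None of the 'Out' examples do.
"kmjgrms" — no doubled letter, hence Out.
"fuwujiwm" — no doubled letter, hence Out.

Out, Out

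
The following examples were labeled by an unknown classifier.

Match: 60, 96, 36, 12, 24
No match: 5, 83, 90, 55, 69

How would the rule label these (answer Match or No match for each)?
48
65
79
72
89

Match, No match, No match, Match, No match

The pattern is that an item is 'Match' exactly when: multiple of 4.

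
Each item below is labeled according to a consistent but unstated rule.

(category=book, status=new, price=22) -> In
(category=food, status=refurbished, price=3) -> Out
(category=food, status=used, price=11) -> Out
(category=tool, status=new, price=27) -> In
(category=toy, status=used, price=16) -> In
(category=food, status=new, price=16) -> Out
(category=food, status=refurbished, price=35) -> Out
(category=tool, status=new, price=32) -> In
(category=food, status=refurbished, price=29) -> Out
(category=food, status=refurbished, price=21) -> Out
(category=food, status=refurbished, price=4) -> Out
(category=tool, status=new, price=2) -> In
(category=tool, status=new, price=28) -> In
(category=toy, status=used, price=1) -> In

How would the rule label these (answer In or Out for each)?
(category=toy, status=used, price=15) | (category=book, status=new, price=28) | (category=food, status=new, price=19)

Comparing the two groups points to one rule — category is not food.
(category=toy, status=used, price=15) — category is toy, hence In. (category=book, status=new, price=28) — category is book, hence In. (category=food, status=new, price=19) — category is food, hence Out.

In, In, Out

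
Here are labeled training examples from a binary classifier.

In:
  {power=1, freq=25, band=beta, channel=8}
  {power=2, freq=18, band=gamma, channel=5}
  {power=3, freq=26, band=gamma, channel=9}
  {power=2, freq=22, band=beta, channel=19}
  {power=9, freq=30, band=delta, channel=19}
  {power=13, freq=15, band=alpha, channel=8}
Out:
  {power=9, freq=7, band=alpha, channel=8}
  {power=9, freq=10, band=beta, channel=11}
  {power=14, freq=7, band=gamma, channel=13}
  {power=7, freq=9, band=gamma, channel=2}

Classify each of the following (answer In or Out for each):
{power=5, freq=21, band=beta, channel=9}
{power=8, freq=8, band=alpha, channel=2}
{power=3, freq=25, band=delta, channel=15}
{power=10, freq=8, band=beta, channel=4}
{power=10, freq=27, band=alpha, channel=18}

In, Out, In, Out, In

The common property of the 'In' items is: freq ≥ 15. No 'Out' item has it.
{power=5, freq=21, band=beta, channel=9}: freq = 21, has this property → In.
{power=8, freq=8, band=alpha, channel=2}: freq = 8, lacks this property → Out.
{power=3, freq=25, band=delta, channel=15}: freq = 25, has this property → In.
{power=10, freq=8, band=beta, channel=4}: freq = 8, lacks this property → Out.
{power=10, freq=27, band=alpha, channel=18}: freq = 27, has this property → In.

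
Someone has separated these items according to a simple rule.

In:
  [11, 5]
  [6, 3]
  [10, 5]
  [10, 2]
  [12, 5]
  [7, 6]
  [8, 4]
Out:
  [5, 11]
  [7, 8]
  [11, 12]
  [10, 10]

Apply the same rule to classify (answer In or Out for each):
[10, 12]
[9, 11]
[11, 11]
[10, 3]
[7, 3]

Rule: first > second. This holds for each 'In' example and fails for each 'Out' one.
[10, 12]: 10 < 12, does not fit → Out.
[9, 11]: 9 < 11, does not fit → Out.
[11, 11]: 11 = 11, does not fit → Out.
[10, 3]: 10 > 3, fits → In.
[7, 3]: 7 > 3, fits → In.

Out, Out, Out, In, In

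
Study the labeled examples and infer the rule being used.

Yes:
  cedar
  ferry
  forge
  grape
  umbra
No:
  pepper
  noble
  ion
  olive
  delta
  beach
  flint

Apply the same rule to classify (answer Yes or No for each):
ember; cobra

Rule: odd length AND contains 'r'. This holds for each 'Yes' example and fails for each 'No' one.

Yes, Yes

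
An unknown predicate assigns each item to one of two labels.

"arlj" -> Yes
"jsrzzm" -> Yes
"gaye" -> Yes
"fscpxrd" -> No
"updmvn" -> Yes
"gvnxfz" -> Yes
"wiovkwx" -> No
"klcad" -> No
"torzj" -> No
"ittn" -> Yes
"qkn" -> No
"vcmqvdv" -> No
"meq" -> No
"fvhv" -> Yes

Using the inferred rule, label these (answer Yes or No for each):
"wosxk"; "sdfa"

No, Yes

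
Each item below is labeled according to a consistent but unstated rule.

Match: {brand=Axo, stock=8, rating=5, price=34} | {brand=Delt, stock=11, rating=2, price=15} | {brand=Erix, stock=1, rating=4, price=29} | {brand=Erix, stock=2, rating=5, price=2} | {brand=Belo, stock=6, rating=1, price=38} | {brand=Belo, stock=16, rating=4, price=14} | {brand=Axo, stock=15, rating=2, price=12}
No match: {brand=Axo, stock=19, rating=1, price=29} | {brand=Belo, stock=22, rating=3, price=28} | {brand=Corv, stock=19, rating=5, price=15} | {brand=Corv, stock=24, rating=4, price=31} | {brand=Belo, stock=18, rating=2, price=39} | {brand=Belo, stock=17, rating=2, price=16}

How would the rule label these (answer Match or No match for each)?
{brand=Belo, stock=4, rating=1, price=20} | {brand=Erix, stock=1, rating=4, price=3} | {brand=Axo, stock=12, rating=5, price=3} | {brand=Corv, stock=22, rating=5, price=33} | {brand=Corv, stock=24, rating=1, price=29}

Match, Match, Match, No match, No match

A rule that fits every label: stock ≤ 16 — true of each 'Match' example, false of each 'No match' one.
{brand=Belo, stock=4, rating=1, price=20} → stock = 4 → Match.
{brand=Erix, stock=1, rating=4, price=3} → stock = 1 → Match.
{brand=Axo, stock=12, rating=5, price=3} → stock = 12 → Match.
{brand=Corv, stock=22, rating=5, price=33} → stock = 22 → No match.
{brand=Corv, stock=24, rating=1, price=29} → stock = 24 → No match.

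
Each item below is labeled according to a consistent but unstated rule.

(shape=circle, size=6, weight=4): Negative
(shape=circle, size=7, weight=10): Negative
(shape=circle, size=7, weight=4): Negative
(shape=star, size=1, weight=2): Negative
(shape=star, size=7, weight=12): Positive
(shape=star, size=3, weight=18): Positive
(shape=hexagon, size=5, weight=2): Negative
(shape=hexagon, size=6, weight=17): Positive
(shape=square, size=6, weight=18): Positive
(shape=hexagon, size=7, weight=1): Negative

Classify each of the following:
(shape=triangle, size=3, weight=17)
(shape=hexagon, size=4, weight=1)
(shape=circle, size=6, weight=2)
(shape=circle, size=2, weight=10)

Rule: weight ≥ 12. This holds for each 'Positive' example and fails for each 'Negative' one.
(shape=triangle, size=3, weight=17) — weight = 17, hence Positive.
(shape=hexagon, size=4, weight=1) — weight = 1, hence Negative.
(shape=circle, size=6, weight=2) — weight = 2, hence Negative.
(shape=circle, size=2, weight=10) — weight = 10, hence Negative.

Positive, Negative, Negative, Negative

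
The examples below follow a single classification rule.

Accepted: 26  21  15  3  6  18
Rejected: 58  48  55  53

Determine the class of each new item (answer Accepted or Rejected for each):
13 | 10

Accepted, Accepted

A rule that fits every label: at most 26 — true of each 'Accepted' example, false of each 'Rejected' one.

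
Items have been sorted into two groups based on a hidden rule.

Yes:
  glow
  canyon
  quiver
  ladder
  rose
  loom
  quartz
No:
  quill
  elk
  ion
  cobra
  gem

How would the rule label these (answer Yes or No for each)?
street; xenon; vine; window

Yes, No, Yes, Yes

The rule appears to be: even length.
Yes: street, since length 6. No: xenon, since length 5. Yes: vine, since length 4. Yes: window, since length 6.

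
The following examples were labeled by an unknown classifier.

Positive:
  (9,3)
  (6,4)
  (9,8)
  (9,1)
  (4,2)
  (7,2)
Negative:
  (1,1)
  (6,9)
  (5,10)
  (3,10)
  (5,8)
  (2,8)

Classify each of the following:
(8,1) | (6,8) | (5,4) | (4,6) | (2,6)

Positive, Negative, Positive, Negative, Negative

Rule: first > second. This holds for each 'Positive' example and fails for each 'Negative' one.
(8,1): 8 > 1, has this property → Positive.
(6,8): 6 < 8, doesn't qualify → Negative.
(5,4): 5 > 4, has this property → Positive.
(4,6): 4 < 6, doesn't qualify → Negative.
(2,6): 2 < 6, doesn't qualify → Negative.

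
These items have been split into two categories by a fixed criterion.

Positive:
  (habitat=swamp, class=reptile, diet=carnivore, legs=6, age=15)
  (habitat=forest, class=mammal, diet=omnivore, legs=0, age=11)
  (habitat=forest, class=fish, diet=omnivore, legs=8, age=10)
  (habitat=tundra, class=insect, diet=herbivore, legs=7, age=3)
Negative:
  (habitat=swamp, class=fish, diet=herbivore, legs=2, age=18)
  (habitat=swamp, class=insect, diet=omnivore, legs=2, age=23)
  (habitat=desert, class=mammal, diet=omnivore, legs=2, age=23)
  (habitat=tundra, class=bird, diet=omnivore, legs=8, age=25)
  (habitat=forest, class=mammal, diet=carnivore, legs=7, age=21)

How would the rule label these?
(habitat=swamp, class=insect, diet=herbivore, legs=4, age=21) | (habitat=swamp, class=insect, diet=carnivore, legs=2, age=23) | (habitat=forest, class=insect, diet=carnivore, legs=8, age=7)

Negative, Negative, Positive

'Positive' ⟺ age ≤ 15.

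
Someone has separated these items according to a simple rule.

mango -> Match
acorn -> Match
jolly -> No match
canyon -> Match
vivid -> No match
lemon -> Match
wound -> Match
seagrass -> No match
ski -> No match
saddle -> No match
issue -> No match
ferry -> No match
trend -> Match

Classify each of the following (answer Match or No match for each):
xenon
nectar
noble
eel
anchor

Match, Match, Match, No match, Match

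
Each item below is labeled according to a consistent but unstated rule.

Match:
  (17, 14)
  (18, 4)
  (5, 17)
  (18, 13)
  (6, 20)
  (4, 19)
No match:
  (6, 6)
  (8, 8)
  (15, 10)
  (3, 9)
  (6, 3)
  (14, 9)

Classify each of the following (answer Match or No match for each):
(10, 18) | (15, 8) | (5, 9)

Match, No match, No match

All 'Match' examples share one property — max ≥ 17 — and every 'No match' example lacks it.
(10, 18): max 18 — checks out, so Match. (15, 8): max 15 — fails this test, so No match. (5, 9): max 9 — fails this test, so No match.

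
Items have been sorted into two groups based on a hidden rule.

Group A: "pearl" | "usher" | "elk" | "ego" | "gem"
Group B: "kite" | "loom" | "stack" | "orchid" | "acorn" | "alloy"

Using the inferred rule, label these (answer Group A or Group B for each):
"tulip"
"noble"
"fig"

Group B, Group A, Group B

One predicate separates the groups cleanly: odd length AND contains 'e'.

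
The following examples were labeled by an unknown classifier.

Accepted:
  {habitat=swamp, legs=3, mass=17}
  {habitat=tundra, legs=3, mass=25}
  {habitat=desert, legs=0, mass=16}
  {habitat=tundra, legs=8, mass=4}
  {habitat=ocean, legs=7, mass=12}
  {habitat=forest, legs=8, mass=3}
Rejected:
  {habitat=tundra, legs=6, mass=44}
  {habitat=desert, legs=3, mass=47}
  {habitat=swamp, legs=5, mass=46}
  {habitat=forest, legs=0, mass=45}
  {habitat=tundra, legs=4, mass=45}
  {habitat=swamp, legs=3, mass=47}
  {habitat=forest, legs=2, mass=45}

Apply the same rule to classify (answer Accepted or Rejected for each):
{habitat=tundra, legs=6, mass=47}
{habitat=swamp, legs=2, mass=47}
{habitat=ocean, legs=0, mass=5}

Rejected, Rejected, Accepted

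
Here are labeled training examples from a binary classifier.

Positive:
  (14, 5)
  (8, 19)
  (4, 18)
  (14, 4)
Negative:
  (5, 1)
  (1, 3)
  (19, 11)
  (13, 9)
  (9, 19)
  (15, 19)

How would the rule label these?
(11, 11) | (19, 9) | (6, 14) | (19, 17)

A rule that fits every label: first is even — true of each 'Positive' example, false of each 'Negative' one.
(11, 11) — first 11, hence Negative. (19, 9) — first 19, hence Negative. (6, 14) — first 6, hence Positive. (19, 17) — first 19, hence Negative.

Negative, Negative, Positive, Negative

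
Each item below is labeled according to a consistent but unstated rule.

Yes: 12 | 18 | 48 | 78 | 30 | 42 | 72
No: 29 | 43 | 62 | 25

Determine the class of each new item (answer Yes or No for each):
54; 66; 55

A rule that fits every label: multiple of 3 — true of each 'Yes' example, false of each 'No' one.
54: 54 = 3·18, matches → Yes. 66: 66 = 3·22, matches → Yes. 55: 55 = 3·18 + 1, fails the rule → No.

Yes, Yes, No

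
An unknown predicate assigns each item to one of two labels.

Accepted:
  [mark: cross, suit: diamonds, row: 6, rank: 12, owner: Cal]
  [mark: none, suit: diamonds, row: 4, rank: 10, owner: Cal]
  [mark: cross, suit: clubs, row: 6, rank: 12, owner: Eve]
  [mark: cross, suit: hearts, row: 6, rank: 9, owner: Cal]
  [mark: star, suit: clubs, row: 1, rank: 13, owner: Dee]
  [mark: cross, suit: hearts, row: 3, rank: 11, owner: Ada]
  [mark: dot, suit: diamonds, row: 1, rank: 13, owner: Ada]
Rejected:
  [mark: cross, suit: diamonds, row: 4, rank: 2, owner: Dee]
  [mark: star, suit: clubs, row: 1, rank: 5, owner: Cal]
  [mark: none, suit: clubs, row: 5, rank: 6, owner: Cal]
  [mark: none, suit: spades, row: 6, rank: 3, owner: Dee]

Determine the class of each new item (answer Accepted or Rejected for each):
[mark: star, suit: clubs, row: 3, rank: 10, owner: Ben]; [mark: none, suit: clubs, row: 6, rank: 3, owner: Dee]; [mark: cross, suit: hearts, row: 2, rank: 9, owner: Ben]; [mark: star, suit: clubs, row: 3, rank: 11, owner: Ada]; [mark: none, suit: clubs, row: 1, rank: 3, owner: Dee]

Accepted, Rejected, Accepted, Accepted, Rejected

The rule appears to be: rank ≥ 9.
[mark: star, suit: clubs, row: 3, rank: 10, owner: Ben] — rank = 10, hence Accepted.
[mark: none, suit: clubs, row: 6, rank: 3, owner: Dee] — rank = 3, hence Rejected.
[mark: cross, suit: hearts, row: 2, rank: 9, owner: Ben] — rank = 9, hence Accepted.
[mark: star, suit: clubs, row: 3, rank: 11, owner: Ada] — rank = 11, hence Accepted.
[mark: none, suit: clubs, row: 1, rank: 3, owner: Dee] — rank = 3, hence Rejected.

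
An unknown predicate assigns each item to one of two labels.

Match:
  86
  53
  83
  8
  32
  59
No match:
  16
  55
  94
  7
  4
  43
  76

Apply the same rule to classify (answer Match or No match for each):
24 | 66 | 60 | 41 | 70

A rule that fits every label: ≡ 2 (mod 3) — true of each 'Match' example, false of each 'No match' one.
24: 24 mod 3 = 0 — does not pass, so No match. 66: 66 mod 3 = 0 — does not pass, so No match. 60: 60 mod 3 = 0 — does not pass, so No match. 41: 41 mod 3 = 2 — matches, so Match. 70: 70 mod 3 = 1 — does not pass, so No match.

No match, No match, No match, Match, No match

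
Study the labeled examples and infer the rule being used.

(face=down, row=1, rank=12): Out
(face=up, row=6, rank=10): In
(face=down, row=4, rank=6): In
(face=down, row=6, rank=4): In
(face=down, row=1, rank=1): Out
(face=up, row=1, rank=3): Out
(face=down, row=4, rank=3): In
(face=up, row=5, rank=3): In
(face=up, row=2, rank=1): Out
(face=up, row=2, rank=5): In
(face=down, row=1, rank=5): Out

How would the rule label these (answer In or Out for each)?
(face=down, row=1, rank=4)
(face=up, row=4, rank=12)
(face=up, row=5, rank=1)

The common property of the 'In' items is: row ≥ 2 AND rank ≥ 3. No 'Out' item has it.
(face=down, row=1, rank=4): row = 1, rank = 4 — fails the rule, so Out. (face=up, row=4, rank=12): row = 4, rank = 12 — passes, so In. (face=up, row=5, rank=1): row = 5, rank = 1 — fails the rule, so Out.

Out, In, Out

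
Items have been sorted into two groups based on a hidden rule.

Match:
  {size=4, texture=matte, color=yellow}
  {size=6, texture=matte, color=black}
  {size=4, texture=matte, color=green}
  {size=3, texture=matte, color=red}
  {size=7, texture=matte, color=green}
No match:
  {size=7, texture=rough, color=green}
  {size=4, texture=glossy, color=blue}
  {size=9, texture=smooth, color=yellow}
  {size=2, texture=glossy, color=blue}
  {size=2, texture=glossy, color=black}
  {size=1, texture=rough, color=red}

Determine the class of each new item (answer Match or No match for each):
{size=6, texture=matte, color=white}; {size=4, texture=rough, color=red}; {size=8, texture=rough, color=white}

The pattern is that an item is 'Match' exactly when: texture is matte.
{size=6, texture=matte, color=white} — texture is matte, hence Match.
{size=4, texture=rough, color=red} — texture is rough, hence No match.
{size=8, texture=rough, color=white} — texture is rough, hence No match.

Match, No match, No match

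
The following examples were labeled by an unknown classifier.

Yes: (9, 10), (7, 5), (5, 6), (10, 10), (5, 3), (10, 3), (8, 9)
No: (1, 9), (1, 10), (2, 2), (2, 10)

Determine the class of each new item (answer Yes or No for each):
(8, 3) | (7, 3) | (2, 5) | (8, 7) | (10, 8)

Yes, Yes, No, Yes, Yes

A rule that fits every label: first ≥ 3 — true of each 'Yes' example, false of each 'No' one.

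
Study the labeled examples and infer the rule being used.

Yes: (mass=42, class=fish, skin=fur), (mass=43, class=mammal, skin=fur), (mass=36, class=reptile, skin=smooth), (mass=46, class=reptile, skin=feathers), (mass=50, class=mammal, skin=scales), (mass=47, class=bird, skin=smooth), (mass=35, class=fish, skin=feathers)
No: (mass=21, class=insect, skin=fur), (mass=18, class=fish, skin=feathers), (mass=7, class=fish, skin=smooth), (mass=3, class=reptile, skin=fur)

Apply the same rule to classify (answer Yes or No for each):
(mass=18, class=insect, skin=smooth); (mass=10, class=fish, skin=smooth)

No, No

The common property of the 'Yes' items is: mass ≥ 35. No 'No' item has it.
No: (mass=18, class=insect, skin=smooth), since mass = 18. No: (mass=10, class=fish, skin=smooth), since mass = 10.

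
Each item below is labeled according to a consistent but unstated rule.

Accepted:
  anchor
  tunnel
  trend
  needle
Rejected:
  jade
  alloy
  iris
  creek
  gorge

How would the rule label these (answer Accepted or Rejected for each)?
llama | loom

Every 'Accepted' example satisfies: contains 'n'. None of the 'Rejected' examples do.
llama → no 'n' → Rejected. loom → no 'n' → Rejected.

Rejected, Rejected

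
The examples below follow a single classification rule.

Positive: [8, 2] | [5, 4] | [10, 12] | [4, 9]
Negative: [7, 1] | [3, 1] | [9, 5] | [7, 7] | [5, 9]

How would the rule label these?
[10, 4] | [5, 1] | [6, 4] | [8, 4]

The distinguishing property — product is even — holds for all the 'Positive' cases and none of the 'Negative' cases.
[10, 4] → 10·4 = 40 → Positive.
[5, 1] → 5·1 = 5 → Negative.
[6, 4] → 6·4 = 24 → Positive.
[8, 4] → 8·4 = 32 → Positive.

Positive, Negative, Positive, Positive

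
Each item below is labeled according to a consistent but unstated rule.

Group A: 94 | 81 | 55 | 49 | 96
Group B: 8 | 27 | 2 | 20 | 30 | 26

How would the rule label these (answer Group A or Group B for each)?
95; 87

Group A, Group A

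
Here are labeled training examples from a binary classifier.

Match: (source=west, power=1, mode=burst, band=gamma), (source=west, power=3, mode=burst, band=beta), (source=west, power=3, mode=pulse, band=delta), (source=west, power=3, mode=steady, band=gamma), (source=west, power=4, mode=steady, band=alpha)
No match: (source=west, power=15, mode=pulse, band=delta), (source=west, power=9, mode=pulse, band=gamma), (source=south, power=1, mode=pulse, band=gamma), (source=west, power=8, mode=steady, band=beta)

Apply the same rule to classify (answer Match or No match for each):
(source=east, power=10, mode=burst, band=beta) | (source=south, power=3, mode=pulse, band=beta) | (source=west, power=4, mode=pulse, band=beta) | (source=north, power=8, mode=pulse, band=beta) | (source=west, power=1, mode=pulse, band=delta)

No match, No match, Match, No match, Match

The simplest hypothesis consistent with all the labels is: source is west AND power ≤ 4.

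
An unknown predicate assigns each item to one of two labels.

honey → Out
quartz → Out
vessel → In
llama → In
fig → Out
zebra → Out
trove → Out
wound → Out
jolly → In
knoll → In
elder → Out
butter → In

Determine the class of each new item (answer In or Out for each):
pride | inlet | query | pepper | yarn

Out, Out, Out, In, Out

Rule: has a double letter. This holds for each 'In' example and fails for each 'Out' one.
Out: pride, since no doubled letter. Out: inlet, since no doubled letter. Out: query, since no doubled letter. In: pepper, since 'pp' doubled. Out: yarn, since no doubled letter.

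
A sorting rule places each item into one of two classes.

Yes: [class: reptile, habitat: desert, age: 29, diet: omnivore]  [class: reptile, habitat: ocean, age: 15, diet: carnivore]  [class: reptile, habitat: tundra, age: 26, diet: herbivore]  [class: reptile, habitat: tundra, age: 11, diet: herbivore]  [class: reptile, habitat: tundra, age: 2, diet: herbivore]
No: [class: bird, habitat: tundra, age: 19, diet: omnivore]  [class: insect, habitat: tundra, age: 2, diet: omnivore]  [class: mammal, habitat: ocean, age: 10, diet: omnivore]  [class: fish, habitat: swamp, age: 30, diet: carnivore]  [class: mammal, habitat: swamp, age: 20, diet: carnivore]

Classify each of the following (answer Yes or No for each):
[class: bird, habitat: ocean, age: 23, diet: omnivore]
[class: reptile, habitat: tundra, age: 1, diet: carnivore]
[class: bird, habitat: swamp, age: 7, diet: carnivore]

No, Yes, No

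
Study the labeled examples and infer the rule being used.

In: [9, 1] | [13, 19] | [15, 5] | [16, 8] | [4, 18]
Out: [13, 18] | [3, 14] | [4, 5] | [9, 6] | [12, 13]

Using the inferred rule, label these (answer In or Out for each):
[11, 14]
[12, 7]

Out, Out

The common property of the 'In' items is: sum is even. No 'Out' item has it.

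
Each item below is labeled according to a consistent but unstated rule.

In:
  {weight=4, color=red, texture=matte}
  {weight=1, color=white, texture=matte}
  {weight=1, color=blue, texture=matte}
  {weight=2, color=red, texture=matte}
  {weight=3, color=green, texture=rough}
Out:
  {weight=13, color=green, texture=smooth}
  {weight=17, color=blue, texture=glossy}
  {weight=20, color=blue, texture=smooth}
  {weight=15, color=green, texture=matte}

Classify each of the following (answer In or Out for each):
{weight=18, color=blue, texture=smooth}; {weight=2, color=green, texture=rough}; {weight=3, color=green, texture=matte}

Out, In, In

'In' ⟺ weight ≤ 4.
{weight=18, color=blue, texture=smooth} → weight = 18 → Out. {weight=2, color=green, texture=rough} → weight = 2 → In. {weight=3, color=green, texture=matte} → weight = 3 → In.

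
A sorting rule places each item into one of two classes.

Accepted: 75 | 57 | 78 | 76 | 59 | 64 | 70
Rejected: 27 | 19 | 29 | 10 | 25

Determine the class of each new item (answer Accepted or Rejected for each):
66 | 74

The pattern is that an item is 'Accepted' exactly when: at least 57.
66 → 66 ≥ 57 → Accepted.
74 → 74 ≥ 57 → Accepted.

Accepted, Accepted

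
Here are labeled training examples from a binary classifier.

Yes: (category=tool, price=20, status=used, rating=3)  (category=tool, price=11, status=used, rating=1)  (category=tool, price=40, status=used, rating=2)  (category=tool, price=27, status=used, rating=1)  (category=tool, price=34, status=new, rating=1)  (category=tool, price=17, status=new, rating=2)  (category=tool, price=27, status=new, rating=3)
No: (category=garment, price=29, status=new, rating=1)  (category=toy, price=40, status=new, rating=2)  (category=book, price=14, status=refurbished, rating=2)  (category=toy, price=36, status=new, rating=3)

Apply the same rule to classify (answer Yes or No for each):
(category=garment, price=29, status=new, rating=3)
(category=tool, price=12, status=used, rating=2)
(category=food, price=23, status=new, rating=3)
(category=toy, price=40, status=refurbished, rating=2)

No, Yes, No, No

The rule appears to be: category is tool.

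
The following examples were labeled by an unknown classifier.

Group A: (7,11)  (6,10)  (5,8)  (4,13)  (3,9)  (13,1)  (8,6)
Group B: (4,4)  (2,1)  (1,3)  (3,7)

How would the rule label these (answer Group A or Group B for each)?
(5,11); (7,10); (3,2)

Group A, Group A, Group B

The classifier is using: sum ≥ 12.
(5,11) — 5+11 = 16, hence Group A. (7,10) — 7+10 = 17, hence Group A. (3,2) — 3+2 = 5, hence Group B.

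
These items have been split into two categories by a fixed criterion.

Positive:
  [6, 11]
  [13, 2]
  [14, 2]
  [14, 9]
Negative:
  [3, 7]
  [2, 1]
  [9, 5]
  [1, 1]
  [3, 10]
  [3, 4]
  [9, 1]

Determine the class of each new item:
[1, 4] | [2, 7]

Negative, Negative

The rule appears to be: sum ≥ 15.
[1, 4]: 1+4 = 5, doesn't qualify → Negative.
[2, 7]: 2+7 = 9, doesn't qualify → Negative.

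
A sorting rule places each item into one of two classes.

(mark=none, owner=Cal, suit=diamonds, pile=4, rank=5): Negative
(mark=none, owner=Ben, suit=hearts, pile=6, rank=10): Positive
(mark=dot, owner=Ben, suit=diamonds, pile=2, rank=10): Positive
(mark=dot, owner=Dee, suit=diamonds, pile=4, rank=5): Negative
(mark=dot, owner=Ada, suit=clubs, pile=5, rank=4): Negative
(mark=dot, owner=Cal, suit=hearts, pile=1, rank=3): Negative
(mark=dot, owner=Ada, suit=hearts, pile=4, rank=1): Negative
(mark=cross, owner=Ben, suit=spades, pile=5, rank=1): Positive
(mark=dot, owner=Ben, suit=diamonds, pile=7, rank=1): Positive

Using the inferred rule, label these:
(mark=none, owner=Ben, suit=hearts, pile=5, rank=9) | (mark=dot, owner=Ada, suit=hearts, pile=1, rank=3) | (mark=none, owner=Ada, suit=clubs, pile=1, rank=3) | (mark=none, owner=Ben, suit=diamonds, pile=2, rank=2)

Positive, Negative, Negative, Positive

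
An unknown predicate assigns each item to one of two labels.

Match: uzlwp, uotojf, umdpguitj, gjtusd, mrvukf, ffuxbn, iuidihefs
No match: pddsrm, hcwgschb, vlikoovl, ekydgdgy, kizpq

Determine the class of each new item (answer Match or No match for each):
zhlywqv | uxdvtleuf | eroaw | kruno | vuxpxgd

No match, Match, No match, Match, Match

The distinguishing property — contains 'u' — holds for all the 'Match' cases and none of the 'No match' cases.
zhlywqv → no 'u' → No match.
uxdvtleuf → has 'u' → Match.
eroaw → no 'u' → No match.
kruno → has 'u' → Match.
vuxpxgd → has 'u' → Match.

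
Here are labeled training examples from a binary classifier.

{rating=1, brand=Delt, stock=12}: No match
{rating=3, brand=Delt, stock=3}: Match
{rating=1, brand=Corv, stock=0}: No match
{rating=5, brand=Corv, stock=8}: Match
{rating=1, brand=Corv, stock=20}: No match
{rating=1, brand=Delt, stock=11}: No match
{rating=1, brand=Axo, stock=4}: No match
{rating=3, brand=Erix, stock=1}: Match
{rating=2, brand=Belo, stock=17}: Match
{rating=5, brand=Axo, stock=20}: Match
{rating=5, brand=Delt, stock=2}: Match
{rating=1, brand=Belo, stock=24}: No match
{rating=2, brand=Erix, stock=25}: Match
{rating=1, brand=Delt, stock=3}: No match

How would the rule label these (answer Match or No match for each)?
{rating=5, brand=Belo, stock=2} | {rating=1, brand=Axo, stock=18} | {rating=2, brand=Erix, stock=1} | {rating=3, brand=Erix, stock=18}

'Match' ⟺ rating ≥ 2.
{rating=5, brand=Belo, stock=2}: rating = 5, qualifies → Match.
{rating=1, brand=Axo, stock=18}: rating = 1, does not fit → No match.
{rating=2, brand=Erix, stock=1}: rating = 2, qualifies → Match.
{rating=3, brand=Erix, stock=18}: rating = 3, qualifies → Match.

Match, No match, Match, Match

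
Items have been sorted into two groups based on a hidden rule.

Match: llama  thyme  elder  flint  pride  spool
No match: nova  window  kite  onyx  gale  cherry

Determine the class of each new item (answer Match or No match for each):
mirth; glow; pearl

The pattern is that an item is 'Match' exactly when: odd length.
mirth: length 5, checks out → Match. glow: length 4, doesn't qualify → No match. pearl: length 5, checks out → Match.

Match, No match, Match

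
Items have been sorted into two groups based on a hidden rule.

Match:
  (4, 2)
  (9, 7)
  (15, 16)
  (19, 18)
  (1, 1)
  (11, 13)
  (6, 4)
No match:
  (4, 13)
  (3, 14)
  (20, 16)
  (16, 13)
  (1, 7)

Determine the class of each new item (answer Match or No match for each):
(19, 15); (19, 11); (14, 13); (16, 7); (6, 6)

The pattern is that an item is 'Match' exactly when: |first − second| ≤ 2.

No match, No match, Match, No match, Match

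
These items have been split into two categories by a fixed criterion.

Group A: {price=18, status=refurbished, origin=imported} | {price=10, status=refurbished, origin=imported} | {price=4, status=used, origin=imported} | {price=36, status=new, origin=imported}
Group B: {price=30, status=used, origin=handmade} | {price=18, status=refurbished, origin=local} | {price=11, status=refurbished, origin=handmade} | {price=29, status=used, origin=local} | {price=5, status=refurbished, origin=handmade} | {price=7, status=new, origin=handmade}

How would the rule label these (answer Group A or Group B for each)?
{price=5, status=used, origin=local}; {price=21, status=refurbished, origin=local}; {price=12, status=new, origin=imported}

Group B, Group B, Group A

The pattern is that an item is 'Group A' exactly when: origin is imported.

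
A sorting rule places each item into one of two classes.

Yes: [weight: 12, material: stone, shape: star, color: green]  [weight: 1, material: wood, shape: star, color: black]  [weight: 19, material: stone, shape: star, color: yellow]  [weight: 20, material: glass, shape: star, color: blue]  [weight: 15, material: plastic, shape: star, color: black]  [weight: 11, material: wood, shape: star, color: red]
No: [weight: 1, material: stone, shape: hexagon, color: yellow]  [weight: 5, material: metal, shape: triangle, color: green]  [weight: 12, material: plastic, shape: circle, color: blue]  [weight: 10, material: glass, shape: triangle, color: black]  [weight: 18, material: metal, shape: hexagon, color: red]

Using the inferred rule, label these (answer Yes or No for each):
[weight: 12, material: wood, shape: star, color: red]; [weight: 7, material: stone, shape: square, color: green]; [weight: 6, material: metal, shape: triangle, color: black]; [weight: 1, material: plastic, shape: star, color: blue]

Yes, No, No, Yes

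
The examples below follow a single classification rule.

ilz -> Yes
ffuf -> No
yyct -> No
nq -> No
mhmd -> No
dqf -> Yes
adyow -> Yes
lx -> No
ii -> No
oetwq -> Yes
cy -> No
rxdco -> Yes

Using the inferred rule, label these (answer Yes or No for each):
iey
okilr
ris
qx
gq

Yes, Yes, Yes, No, No

A rule that fits every label: odd length — true of each 'Yes' example, false of each 'No' one.
iey → length 3 → Yes. okilr → length 5 → Yes. ris → length 3 → Yes. qx → length 2 → No. gq → length 2 → No.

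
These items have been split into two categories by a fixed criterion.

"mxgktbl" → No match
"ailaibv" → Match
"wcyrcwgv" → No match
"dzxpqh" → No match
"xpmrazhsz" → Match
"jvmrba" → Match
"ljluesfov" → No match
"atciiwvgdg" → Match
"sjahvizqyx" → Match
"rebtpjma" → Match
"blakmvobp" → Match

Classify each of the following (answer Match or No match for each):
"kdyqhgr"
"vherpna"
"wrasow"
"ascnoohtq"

No match, Match, Match, Match

Comparing the two groups points to one rule — contains 'a'.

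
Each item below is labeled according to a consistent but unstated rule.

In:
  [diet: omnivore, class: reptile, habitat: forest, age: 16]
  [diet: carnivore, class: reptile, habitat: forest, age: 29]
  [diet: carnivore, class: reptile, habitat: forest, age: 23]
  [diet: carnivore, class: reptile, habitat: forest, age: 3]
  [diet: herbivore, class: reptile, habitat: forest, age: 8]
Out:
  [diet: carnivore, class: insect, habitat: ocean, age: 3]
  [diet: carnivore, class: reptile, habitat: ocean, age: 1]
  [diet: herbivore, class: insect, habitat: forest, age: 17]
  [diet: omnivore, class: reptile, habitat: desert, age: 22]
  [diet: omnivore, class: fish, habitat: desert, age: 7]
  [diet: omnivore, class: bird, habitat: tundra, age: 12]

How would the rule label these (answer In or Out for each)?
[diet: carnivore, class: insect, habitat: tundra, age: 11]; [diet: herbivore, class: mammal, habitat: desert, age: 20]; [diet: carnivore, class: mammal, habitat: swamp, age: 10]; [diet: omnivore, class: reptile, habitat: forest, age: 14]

Rule: class is reptile AND habitat is forest. This holds for each 'In' example and fails for each 'Out' one.
[diet: carnivore, class: insect, habitat: tundra, age: 11] → class is insect, habitat is tundra → Out. [diet: herbivore, class: mammal, habitat: desert, age: 20] → class is mammal, habitat is desert → Out. [diet: carnivore, class: mammal, habitat: swamp, age: 10] → class is mammal, habitat is swamp → Out. [diet: omnivore, class: reptile, habitat: forest, age: 14] → class is reptile, habitat is forest → In.

Out, Out, Out, In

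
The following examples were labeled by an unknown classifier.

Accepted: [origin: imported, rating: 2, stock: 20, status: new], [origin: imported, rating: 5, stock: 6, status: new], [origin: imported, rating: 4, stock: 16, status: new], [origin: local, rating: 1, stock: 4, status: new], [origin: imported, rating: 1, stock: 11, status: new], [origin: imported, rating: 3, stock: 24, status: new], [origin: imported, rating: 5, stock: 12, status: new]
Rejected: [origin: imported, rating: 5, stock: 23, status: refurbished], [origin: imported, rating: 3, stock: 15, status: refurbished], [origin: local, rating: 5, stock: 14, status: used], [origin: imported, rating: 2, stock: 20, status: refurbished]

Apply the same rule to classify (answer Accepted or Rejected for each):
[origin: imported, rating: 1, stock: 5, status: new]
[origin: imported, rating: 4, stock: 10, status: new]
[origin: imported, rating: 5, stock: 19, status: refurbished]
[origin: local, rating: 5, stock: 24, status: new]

Comparing the two groups points to one rule — status is new.
[origin: imported, rating: 1, stock: 5, status: new]: Accepted (status is new).
[origin: imported, rating: 4, stock: 10, status: new]: Accepted (status is new).
[origin: imported, rating: 5, stock: 19, status: refurbished]: Rejected (status is refurbished).
[origin: local, rating: 5, stock: 24, status: new]: Accepted (status is new).

Accepted, Accepted, Rejected, Accepted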